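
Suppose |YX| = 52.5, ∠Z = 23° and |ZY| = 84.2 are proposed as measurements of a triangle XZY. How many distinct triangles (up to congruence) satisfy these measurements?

2

|ZY|·sin Z = 84.2·sin(23°) ≈ 32.9.
Since |ZY| sin Z < |YX| < |ZY| (32.9 < 52.5 < 84.2), two triangles exist.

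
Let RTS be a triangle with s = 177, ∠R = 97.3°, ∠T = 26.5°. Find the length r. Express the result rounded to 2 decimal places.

The third angle is ∠S = 180° − ∠R − ∠T = 56.20°.
Law of sines: r = s·sin R/sin S ≈ 211.27.

211.27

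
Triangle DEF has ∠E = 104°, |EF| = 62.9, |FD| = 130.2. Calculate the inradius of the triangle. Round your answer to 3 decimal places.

Law of sines: sin D = |EF|·sin E/|FD| ≈ 0.46875.
Since |FD| ≥ |EF|, only the acute value applies: ∠D ≈ 27.95°.
Then ∠F = 180° − ∠E − ∠D ≈ 48.05°.
Law of sines gives |DE| = |FD|·sin F/sin E ≈ 99.793.
Area = ½·|FD|·|EF|·sin F ≈ 3045.3.
Semiperimeter s = (62.9+130.2+99.793)/2 = 146.45.
Inradius = area/s = 3045.3/146.45 ≈ 20.794.

r ≈ 20.794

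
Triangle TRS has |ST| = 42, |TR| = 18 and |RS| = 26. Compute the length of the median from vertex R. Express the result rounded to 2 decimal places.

Median from R: ½√(2·|TR|² + 2·|RS|² − |ST|²) ≈ 7.6811.

7.68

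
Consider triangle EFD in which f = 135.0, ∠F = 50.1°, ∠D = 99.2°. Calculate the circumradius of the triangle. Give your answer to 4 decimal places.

The third angle is ∠E = 180° − ∠F − ∠D = 30.70°.
Law of sines: e = f·sin E/sin F ≈ 89.842.
Law of sines: d = f·sin D/sin F ≈ 173.71.
Circumradius = f/(2 sin F) ≈ 87.986.

R ≈ 87.9863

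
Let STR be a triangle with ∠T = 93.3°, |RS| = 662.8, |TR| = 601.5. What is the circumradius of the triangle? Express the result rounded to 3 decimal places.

Law of sines: sin S = |TR|·sin T/|RS| ≈ 0.90601.
Since |RS| ≥ |TR|, only the acute value applies: ∠S ≈ 64.96°.
Then ∠R = 180° − ∠T − ∠S ≈ 21.74°.
Law of sines gives |ST| = |RS|·sin R/sin T ≈ 245.91.
Circumradius = |RS|/(2 sin T) ≈ 331.95.

331.950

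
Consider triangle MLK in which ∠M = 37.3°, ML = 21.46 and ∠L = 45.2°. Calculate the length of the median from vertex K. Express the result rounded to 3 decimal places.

The third angle is ∠K = 180° − ∠M − ∠L = 97.50°.
Law of sines: LK = ML·sin M/sin K ≈ 13.117.
Law of sines: KM = ML·sin L/sin K ≈ 15.359.
Median from K: ½√(2·LK² + 2·KM² − ML²) ≈ 9.4254.

9.425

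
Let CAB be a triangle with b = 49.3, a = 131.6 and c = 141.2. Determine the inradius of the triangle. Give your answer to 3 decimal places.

Semiperimeter s = (141.2 + 131.6 + 49.3)/2 = 161.05.
Heron's formula: area = √(161.05·19.85·29.45·111.75) ≈ 3243.6.
Inradius = area/s = 3243.6/161.05 ≈ 20.14.

r ≈ 20.140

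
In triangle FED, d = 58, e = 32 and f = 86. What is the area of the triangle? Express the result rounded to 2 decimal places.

543.76

Semiperimeter s = (86 + 32 + 58)/2 = 88.
Heron's formula: area = √(88·2·56·30) ≈ 543.76.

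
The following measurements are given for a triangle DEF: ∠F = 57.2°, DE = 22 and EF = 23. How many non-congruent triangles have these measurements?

EF·sin F = 23·sin(57.2°) ≈ 19.33.
Since EF sin F < DE < EF (19.33 < 22 < 23), two triangles exist.

2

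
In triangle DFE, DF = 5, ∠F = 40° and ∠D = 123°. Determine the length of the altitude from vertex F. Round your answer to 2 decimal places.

The third angle is ∠E = 180° − ∠D − ∠F = 17.00°.
Law of sines: FE = DF·sin D/sin E ≈ 14.343.
Law of sines: ED = DF·sin F/sin E ≈ 10.993.
Area = ½·DF·FE·sin F ≈ 23.048.
The altitude from F has length 2·area/ED ≈ 4.1934.

4.19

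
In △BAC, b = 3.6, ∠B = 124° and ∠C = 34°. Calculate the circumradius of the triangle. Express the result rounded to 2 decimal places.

2.17

The third angle is ∠A = 180° − ∠C − ∠B = 22.00°.
Law of sines: a = b·sin A/sin B ≈ 1.6267.
Law of sines: c = b·sin C/sin B ≈ 2.4282.
Circumradius = b/(2 sin B) ≈ 2.1712.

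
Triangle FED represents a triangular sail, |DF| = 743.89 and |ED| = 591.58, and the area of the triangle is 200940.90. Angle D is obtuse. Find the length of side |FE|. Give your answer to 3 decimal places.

1123.372

From area = ½·|ED|·|DF|·sin D, we get sin D = 2·area/(|ED|·|DF|) ≈ 0.91322.
Taking the obtuse solution, ∠D ≈ 114.05°.
Law of cosines then gives |FE| ≈ 1123.4.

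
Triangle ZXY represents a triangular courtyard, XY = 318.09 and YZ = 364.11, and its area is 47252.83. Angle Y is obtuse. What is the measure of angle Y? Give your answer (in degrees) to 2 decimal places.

From area = ½·XY·YZ·sin Y, we get sin Y = 2·area/(XY·YZ) ≈ 0.81597.
Taking the obtuse solution, ∠Y ≈ 125.32°.

∠Y ≈ 125.32°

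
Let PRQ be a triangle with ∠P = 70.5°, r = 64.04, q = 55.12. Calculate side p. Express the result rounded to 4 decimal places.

69.1573

By the law of cosines, p² = r² + q² − 2·r·q·cos P = 4782.7, so p ≈ 69.157.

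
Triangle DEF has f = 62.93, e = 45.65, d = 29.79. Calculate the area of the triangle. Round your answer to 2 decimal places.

633.43

Semiperimeter s = (29.79 + 45.65 + 62.93)/2 = 69.185.
Heron's formula: area = √(69.185·39.395·23.535·6.255) ≈ 633.43.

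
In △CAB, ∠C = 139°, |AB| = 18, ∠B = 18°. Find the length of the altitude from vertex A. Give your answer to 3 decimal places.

5.562

The third angle is ∠A = 180° − ∠B − ∠C = 23.00°.
Law of sines: |BC| = |AB|·sin A/sin C ≈ 10.72.
Law of sines: |CA| = |AB|·sin B/sin C ≈ 8.4784.
Area = ½·|AB|·|BC|·sin B ≈ 29.815.
The altitude from A has length 2·area/|BC| ≈ 5.5623.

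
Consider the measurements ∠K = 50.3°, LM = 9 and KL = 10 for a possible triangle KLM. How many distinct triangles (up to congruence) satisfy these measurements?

2

KL·sin K = 10·sin(50.3°) ≈ 7.694.
Since KL sin K < LM < KL (7.694 < 9 < 10), two triangles exist.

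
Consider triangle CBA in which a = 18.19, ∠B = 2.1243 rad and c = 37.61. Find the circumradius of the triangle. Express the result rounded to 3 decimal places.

29.179

By the law of cosines, b² = a² + c² − 2·a·c·cos B = 2464.6, so b ≈ 49.645.
Area = ½·a·c·sin B ≈ 290.99.
Circumradius = b/(2 sin B) ≈ 29.179.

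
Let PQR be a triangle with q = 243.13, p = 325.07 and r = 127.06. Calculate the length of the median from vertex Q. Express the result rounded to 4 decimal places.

Median from Q: ½√(2·r² + 2·p² − q²) ≈ 214.78.

214.7774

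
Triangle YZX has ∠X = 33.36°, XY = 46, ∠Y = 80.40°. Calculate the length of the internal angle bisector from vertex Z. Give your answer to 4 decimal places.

29.7199

The third angle is ∠Z = 180° − ∠X − ∠Y = 66.24°.
Law of sines: ZX = XY·sin Y/sin Z ≈ 49.556.
Law of sines: YZ = XY·sin X/sin Z ≈ 27.638.
The bisector from Z has length 2·YZ·ZX·cos(∠Z/2)/(YZ+ZX) ≈ 29.72.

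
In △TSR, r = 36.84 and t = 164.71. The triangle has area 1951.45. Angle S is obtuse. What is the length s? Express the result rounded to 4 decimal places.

194.3680

From area = ½·r·t·sin S, we get sin S = 2·area/(r·t) ≈ 0.64320.
Taking the obtuse solution, ∠S ≈ 139.97°.
Law of cosines then gives s ≈ 194.37.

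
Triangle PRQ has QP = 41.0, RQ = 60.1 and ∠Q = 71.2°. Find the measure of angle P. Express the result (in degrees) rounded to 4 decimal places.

∠P ≈ 69.1824°

By the law of cosines, PR² = RQ² + QP² − 2·RQ·QP·cos Q = 3704.8, so PR ≈ 60.867.
Law of cosines again: cos P = (QP² + PR² − RQ²)/(2·QP·PR) ≈ 0.35539, so ∠P ≈ 69.18°.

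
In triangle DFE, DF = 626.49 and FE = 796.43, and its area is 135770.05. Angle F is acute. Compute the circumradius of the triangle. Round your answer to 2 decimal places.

400.05

From area = ½·DF·FE·sin F, we get sin F = 2·area/(DF·FE) ≈ 0.54422.
Taking the acute solution, ∠F ≈ 32.97°.
Law of cosines then gives ED ≈ 435.43.
Circumradius = ED/(2 sin F) ≈ 400.05.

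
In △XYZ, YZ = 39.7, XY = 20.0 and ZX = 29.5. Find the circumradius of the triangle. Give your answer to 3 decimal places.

R ≈ 20.552

By the law of cosines, cos X = (ZX² + XY² − YZ²) / (2·ZX·XY) ≈ -0.25919, so ∠X ≈ 105.02°.
Circumradius = YZ/(2 sin X) ≈ 20.552.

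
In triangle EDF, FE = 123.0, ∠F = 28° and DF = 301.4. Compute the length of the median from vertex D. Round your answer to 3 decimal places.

By the law of cosines, ED² = DF² + FE² − 2·DF·FE·cos F = 40505, so ED ≈ 201.26.
Median from D: ½√(2·ED² + 2·DF² − FE²) ≈ 248.78.

m_D ≈ 248.780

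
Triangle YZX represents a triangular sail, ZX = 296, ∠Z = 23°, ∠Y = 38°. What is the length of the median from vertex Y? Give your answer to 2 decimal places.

m_Y ≈ 290.09

The third angle is ∠X = 180° − ∠Y − ∠Z = 119.00°.
Law of sines: XY = ZX·sin Z/sin Y ≈ 187.86.
Law of sines: YZ = ZX·sin X/sin Y ≈ 420.5.
Median from Y: ½√(2·XY² + 2·YZ² − ZX²) ≈ 290.09.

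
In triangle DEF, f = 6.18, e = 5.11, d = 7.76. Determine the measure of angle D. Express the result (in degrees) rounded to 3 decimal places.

86.290

By the law of cosines, cos D = (e² + f² − d²) / (2·e·f) ≈ 0.06471, so ∠D ≈ 86.29°.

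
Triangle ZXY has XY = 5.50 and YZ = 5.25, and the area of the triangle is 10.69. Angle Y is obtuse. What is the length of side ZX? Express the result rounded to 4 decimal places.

9.8300

From area = ½·XY·YZ·sin Y, we get sin Y = 2·area/(XY·YZ) ≈ 0.74043.
Taking the obtuse solution, ∠Y ≈ 132.23°.
Law of cosines then gives ZX ≈ 9.83.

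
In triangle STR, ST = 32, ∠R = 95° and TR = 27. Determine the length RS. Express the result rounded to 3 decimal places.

Law of sines: sin S = TR·sin R/ST ≈ 0.84054.
Since ST ≥ TR, only the acute value applies: ∠S ≈ 57.20°.
Then ∠T = 180° − ∠R − ∠S ≈ 27.80°.
Law of sines gives RS = ST·sin T/sin R ≈ 14.983.

14.983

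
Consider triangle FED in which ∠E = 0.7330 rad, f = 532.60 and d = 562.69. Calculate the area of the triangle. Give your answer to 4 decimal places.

Area = ½·d·f·sin E ≈ 1.0026e+05.

100261.1753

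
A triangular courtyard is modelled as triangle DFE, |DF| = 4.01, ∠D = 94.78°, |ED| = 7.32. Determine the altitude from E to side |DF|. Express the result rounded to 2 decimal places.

By the law of cosines, |FE|² = |ED|² + |DF|² − 2·|ED|·|DF|·cos D = 74.555, so |FE| ≈ 8.6345.
Area = ½·|ED|·|DF|·sin D ≈ 14.626.
The altitude from E has length 2·area/|DF| ≈ 7.2945.

7.29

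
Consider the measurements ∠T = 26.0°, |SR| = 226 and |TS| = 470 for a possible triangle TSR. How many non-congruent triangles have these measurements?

2

|TS|·sin T = 470·sin(26.0°) ≈ 206.
Since |TS| sin T < |SR| < |TS| (206 < 226 < 470), two triangles exist.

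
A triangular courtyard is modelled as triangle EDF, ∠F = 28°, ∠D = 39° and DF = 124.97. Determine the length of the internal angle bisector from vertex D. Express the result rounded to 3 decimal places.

79.576

The third angle is ∠E = 180° − ∠D − ∠F = 113.00°.
Law of sines: FE = DF·sin D/sin E ≈ 85.438.
Law of sines: ED = DF·sin F/sin E ≈ 63.737.
The bisector from D has length 2·ED·DF·cos(∠D/2)/(ED+DF) ≈ 79.576.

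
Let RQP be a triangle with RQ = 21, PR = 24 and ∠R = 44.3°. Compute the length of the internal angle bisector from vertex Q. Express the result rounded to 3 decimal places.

By the law of cosines, QP² = PR² + RQ² − 2·PR·RQ·cos R = 295.58, so QP ≈ 17.192.
Law of cosines again: cos Q = (RQ² + QP² − PR²)/(2·RQ·QP) ≈ 0.22239, so ∠Q ≈ 77.15°.
The bisector from Q has length 2·RQ·QP·cos(∠Q/2)/(RQ+QP) ≈ 14.781.

t_Q ≈ 14.781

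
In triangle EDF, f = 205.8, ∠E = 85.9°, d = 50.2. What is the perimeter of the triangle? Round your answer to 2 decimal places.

perimeter ≈ 464.32

By the law of cosines, e² = d² + f² − 2·d·f·cos E = 43396, so e ≈ 208.32.
Semiperimeter s = (208.32+50.2+205.8)/2 = 232.16.
Perimeter = 208.32 + 50.2 + 205.8 = 464.32.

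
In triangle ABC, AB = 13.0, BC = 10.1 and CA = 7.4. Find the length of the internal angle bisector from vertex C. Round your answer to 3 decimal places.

5.788

By the law of cosines, cos C = (BC² + CA² − AB²) / (2·BC·CA) ≈ -0.08182, so ∠C ≈ 94.69°.
The bisector from C has length 2·BC·CA·cos(∠C/2)/(BC+CA) ≈ 5.7875.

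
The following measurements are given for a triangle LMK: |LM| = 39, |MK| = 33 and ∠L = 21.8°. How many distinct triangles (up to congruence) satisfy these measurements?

2

|LM|·sin L = 39·sin(21.8°) ≈ 14.48.
Since |LM| sin L < |MK| < |LM| (14.48 < 33 < 39), two triangles exist.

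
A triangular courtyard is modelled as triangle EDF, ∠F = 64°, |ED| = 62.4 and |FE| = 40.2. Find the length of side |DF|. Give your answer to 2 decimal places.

68.50

Law of sines: sin D = |FE|·sin F/|ED| ≈ 0.57903.
Since |ED| ≥ |FE|, only the acute value applies: ∠D ≈ 35.38°.
Then ∠E = 180° − ∠F − ∠D ≈ 80.62°.
Law of sines gives |DF| = |ED|·sin E/sin F ≈ 68.498.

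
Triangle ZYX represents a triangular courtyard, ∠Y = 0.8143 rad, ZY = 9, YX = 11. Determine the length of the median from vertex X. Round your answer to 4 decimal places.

By the law of cosines, XZ² = ZY² + YX² − 2·ZY·YX·cos Y = 66.097, so XZ ≈ 8.13.
Median from X: ½√(2·YX² + 2·XZ² − ZY²) ≈ 8.5615.

8.5615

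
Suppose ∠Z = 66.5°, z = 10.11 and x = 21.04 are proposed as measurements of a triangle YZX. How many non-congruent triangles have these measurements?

x·sin Z = 21.04·sin(66.5°) ≈ 19.29.
Since z = 10.11 < 19.29 = x sin Z, no triangle exists.

0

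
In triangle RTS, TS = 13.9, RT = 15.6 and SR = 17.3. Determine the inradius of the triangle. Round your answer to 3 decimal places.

r ≈ 4.395

Semiperimeter s = (13.9 + 17.3 + 15.6)/2 = 23.4.
Heron's formula: area = √(23.4·9.5·6.1·7.8) ≈ 102.84.
Inradius = area/s = 102.84/23.4 ≈ 4.3951.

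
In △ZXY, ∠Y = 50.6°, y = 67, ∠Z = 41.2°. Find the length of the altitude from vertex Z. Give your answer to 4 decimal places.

The third angle is ∠X = 180° − ∠Y − ∠Z = 88.20°.
Law of sines: z = y·sin Z/sin Y ≈ 57.112.
Law of sines: x = y·sin X/sin Y ≈ 86.662.
Area = ½·y·z·sin X ≈ 1912.3.
The altitude from Z has length 2·area/z ≈ 66.967.

66.9669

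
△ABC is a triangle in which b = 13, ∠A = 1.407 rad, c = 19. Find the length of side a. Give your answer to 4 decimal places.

By the law of cosines, a² = b² + c² − 2·b·c·cos A = 449.45, so a ≈ 21.2.

21.2001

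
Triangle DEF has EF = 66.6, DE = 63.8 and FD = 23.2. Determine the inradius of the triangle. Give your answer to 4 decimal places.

9.6200

Semiperimeter s = (66.6 + 23.2 + 63.8)/2 = 76.8.
Heron's formula: area = √(76.8·10.2·53.6·13) ≈ 738.81.
Inradius = area/s = 738.81/76.8 ≈ 9.62.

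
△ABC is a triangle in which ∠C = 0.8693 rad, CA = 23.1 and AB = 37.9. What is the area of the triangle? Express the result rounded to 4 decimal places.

Law of sines: sin B = CA·sin C/AB ≈ 0.46558.
Since AB ≥ CA, only the acute value applies: ∠B ≈ 0.4843 rad.
Then ∠A = π − ∠C − ∠B ≈ 1.7880 rad.
Law of sines gives BC = AB·sin A/sin C ≈ 48.45.
Area = ½·AB·CA·sin A ≈ 427.46.

area ≈ 427.4597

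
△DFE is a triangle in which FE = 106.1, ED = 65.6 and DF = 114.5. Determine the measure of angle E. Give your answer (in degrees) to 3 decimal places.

∠E ≈ 79.862°

By the law of cosines, cos E = (FE² + ED² − DF²) / (2·FE·ED) ≈ 0.17602, so ∠E ≈ 79.86°.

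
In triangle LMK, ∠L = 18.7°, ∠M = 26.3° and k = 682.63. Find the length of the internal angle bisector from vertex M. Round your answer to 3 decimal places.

t_M ≈ 414.745

The third angle is ∠K = 180° − ∠L − ∠M = 135.00°.
Law of sines: l = k·sin L/sin K ≈ 309.51.
Law of sines: m = k·sin M/sin K ≈ 427.73.
The bisector from M has length 2·k·l·cos(∠M/2)/(k+l) ≈ 414.75.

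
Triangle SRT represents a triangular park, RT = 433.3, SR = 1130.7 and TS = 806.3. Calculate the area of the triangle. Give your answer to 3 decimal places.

area ≈ 135576.635

Semiperimeter s = (433.3 + 806.3 + 1130.7)/2 = 1185.2.
Heron's formula: area = √(1185.2·751.85·378.85·54.45) ≈ 1.3558e+05.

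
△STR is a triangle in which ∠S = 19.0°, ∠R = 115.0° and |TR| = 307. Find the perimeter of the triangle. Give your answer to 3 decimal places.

1839.932

The third angle is ∠T = 180° − ∠R − ∠S = 46.00°.
Law of sines: |RS| = |TR|·sin T/sin S ≈ 678.31.
Law of sines: |ST| = |TR|·sin R/sin S ≈ 854.62.
Semiperimeter s = (307+678.31+854.62)/2 = 919.97.
Perimeter = 307 + 678.31 + 854.62 = 1839.9.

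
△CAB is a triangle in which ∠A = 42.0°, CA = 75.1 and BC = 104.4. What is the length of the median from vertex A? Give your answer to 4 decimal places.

Law of sines: sin B = CA·sin A/BC ≈ 0.48134.
Since BC ≥ CA, only the acute value applies: ∠B ≈ 28.77°.
Then ∠C = 180° − ∠A − ∠B ≈ 109.23°.
Law of sines gives AB = BC·sin C/sin A ≈ 147.32.
Median from A: ½√(2·CA² + 2·AB² − BC²) ≈ 104.63.

104.6270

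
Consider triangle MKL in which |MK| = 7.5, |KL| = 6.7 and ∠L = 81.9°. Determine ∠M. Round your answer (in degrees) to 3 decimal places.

62.180

Law of sines: sin M = |KL|·sin L/|MK| ≈ 0.88442.
Since |MK| ≥ |KL|, only the acute value applies: ∠M ≈ 62.18°.
Then ∠K = 180° − ∠L − ∠M ≈ 35.92°.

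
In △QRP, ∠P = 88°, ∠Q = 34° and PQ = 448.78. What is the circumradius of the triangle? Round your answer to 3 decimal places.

264.596

The third angle is ∠R = 180° − ∠P − ∠Q = 58.00°.
Law of sines: RP = PQ·sin Q/sin R ≈ 295.92.
Law of sines: QR = PQ·sin P/sin R ≈ 528.87.
Circumradius = PQ/(2 sin R) ≈ 264.6.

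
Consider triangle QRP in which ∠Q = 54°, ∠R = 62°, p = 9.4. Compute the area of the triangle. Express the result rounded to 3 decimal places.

area ≈ 35.112

The third angle is ∠P = 180° − ∠Q − ∠R = 64.00°.
Law of sines: q = p·sin Q/sin P ≈ 8.4611.
Law of sines: r = p·sin R/sin P ≈ 9.2343.
Area = ½·p·q·sin R ≈ 35.112.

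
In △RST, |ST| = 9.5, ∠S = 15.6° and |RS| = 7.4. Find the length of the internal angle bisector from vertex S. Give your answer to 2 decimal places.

t_S ≈ 8.24

By the law of cosines, |TR|² = |RS|² + |ST|² − 2·|RS|·|ST|·cos S = 9.5893, so |TR| ≈ 3.0967.
The bisector from S has length 2·|RS|·|ST|·cos(∠S/2)/(|RS|+|ST|) ≈ 8.2426.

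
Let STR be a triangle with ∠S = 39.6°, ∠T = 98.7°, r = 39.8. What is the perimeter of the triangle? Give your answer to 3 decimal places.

The third angle is ∠R = 180° − ∠S − ∠T = 41.70°.
Law of sines: s = r·sin S/sin R ≈ 38.136.
Law of sines: t = r·sin T/sin R ≈ 59.141.
Semiperimeter p = (38.136+59.141+39.8)/2 = 68.538.
Perimeter = 38.136 + 59.141 + 39.8 = 137.08.

perimeter ≈ 137.077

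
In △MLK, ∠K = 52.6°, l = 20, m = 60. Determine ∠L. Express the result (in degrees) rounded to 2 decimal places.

By the law of cosines, k² = m² + l² − 2·m·l·cos K = 2542.3, so k ≈ 50.421.
Law of cosines again: cos L = (k² + m² − l²)/(2·k·m) ≈ 0.94905, so ∠L ≈ 18.37°.

∠L ≈ 18.37°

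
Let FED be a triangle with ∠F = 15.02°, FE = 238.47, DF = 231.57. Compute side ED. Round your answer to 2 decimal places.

By the law of cosines, ED² = DF² + FE² − 2·DF·FE·cos F = 3820.9, so ED ≈ 61.814.

61.81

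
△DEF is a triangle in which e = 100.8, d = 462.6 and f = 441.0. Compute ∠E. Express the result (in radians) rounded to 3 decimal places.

∠E ≈ 0.218 rad

By the law of cosines, cos E = (f² + d² − e²) / (2·f·d) ≈ 0.97624, so ∠E ≈ 0.218 rad.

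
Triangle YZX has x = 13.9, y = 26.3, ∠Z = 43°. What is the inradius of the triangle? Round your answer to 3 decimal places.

r ≈ 4.232

By the law of cosines, z² = x² + y² − 2·x·y·cos Z = 350.18, so z ≈ 18.713.
Area = ½·x·y·sin Z ≈ 124.66.
Semiperimeter s = (26.3+18.713+13.9)/2 = 29.457.
Inradius = area/s = 124.66/29.457 ≈ 4.232.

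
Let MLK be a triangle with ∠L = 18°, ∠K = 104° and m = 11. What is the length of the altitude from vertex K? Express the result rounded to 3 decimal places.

h_K ≈ 3.399

The third angle is ∠M = 180° − ∠L − ∠K = 58.00°.
Law of sines: l = m·sin L/sin M ≈ 4.0082.
Law of sines: k = m·sin K/sin M ≈ 12.586.
Area = ½·m·l·sin K ≈ 21.391.
The altitude from K has length 2·area/k ≈ 3.3992.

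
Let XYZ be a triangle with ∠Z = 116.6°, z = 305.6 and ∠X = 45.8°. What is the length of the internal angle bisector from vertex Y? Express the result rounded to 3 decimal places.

The third angle is ∠Y = 180° − ∠Z − ∠X = 17.60°.
Law of sines: x = z·sin X/sin Z ≈ 245.02.
Law of sines: y = z·sin Y/sin Z ≈ 103.34.
The bisector from Y has length 2·z·x·cos(∠Y/2)/(z+x) ≈ 268.78.

t_Y ≈ 268.777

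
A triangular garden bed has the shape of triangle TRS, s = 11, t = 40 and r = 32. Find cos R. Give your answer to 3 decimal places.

0.792

By the law of cosines, cos R = (s² + t² − r²) / (2·s·t) ≈ 0.79205, so ∠R ≈ 0.657 rad.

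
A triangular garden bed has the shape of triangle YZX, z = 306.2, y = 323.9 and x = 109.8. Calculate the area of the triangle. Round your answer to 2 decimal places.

Semiperimeter s = (323.9 + 306.2 + 109.8)/2 = 369.95.
Heron's formula: area = √(369.95·46.05·63.75·260.15) ≈ 16809.

area ≈ 16808.86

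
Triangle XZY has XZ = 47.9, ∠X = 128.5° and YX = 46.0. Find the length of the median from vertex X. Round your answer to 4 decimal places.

20.4151

By the law of cosines, ZY² = YX² + XZ² − 2·YX·XZ·cos X = 7153.7, so ZY ≈ 84.58.
Median from X: ½√(2·YX² + 2·XZ² − ZY²) ≈ 20.415.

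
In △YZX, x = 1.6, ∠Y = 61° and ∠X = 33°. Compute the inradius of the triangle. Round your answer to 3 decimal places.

0.578

The third angle is ∠Z = 180° − ∠X − ∠Y = 86.00°.
Law of sines: y = x·sin Y/sin X ≈ 2.5694.
Law of sines: z = x·sin Z/sin X ≈ 2.9306.
Area = ½·x·y·sin Z ≈ 2.0505.
Semiperimeter s = (2.5694+2.9306+1.6)/2 = 3.55.
Inradius = area/s = 2.0505/3.55 ≈ 0.57761.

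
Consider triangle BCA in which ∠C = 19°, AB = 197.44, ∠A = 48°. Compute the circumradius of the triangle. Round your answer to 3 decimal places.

R ≈ 303.224

The third angle is ∠B = 180° − ∠C − ∠A = 113.00°.
Law of sines: CA = AB·sin B/sin C ≈ 558.24.
Law of sines: BC = AB·sin A/sin C ≈ 450.68.
Circumradius = AB/(2 sin C) ≈ 303.22.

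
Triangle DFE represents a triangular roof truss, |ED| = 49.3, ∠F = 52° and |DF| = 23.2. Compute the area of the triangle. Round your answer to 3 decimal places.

Law of sines: sin E = |DF|·sin F/|ED| ≈ 0.37083.
Since |ED| ≥ |DF|, only the acute value applies: ∠E ≈ 21.77°.
Then ∠D = 180° − ∠F − ∠E ≈ 106.23°.
Law of sines gives |FE| = |ED|·sin D/sin F ≈ 60.068.
Area = ½·|ED|·|DF|·sin D ≈ 549.08.

549.080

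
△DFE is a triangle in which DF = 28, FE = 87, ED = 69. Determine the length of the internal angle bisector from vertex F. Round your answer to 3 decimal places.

By the law of cosines, cos F = (DF² + FE² − ED²) / (2·DF·FE) ≈ 0.73727, so ∠F ≈ 0.742 rad.
The bisector from F has length 2·DF·FE·cos(∠F/2)/(DF+FE) ≈ 39.485.

t_F ≈ 39.485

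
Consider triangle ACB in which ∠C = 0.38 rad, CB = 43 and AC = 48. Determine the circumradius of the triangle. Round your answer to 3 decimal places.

24.094

By the law of cosines, BA² = AC² + CB² − 2·AC·CB·cos C = 319.47, so BA ≈ 17.874.
Area = ½·AC·CB·sin C ≈ 382.79.
Circumradius = BA/(2 sin C) ≈ 24.094.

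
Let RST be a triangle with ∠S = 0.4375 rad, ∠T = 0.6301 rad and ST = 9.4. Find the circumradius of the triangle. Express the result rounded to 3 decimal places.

5.365

The third angle is ∠R = π − ∠S − ∠T = 2.0740 rad.
Law of sines: TR = ST·sin S/sin R ≈ 4.5461.
Law of sines: RS = ST·sin T/sin R ≈ 6.3224.
Circumradius = ST/(2 sin R) ≈ 5.365.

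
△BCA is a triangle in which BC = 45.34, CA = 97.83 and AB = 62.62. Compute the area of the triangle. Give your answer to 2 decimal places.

1099.12

Semiperimeter s = (97.83 + 62.62 + 45.34)/2 = 102.89.
Heron's formula: area = √(102.89·5.065·40.275·57.555) ≈ 1099.1.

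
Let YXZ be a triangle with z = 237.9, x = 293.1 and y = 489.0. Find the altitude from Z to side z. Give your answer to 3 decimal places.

Semiperimeter s = (489 + 293.1 + 237.9)/2 = 510.
Heron's formula: area = √(510·21·216.9·272.1) ≈ 25141.
The altitude from Z has length 2·area/z ≈ 211.36.

211.361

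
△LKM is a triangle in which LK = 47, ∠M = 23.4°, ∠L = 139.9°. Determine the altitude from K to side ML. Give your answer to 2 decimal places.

The third angle is ∠K = 180° − ∠M − ∠L = 16.70°.
Law of sines: KM = LK·sin L/sin M ≈ 76.228.
Law of sines: ML = LK·sin K/sin M ≈ 34.007.
Area = ½·LK·KM·sin K ≈ 514.77.
The altitude from K has length 2·area/ML ≈ 30.274.

h_K ≈ 30.27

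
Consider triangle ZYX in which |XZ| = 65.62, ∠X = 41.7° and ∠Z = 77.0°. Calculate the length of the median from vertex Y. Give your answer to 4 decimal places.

m_Y ≈ 53.0903

The third angle is ∠Y = 180° − ∠X − ∠Z = 61.30°.
Law of sines: |YX| = |XZ|·sin Z/sin Y ≈ 72.893.
Law of sines: |ZY| = |XZ|·sin X/sin Y ≈ 49.766.
Median from Y: ½√(2·|ZY|² + 2·|YX|² − |XZ|²) ≈ 53.09.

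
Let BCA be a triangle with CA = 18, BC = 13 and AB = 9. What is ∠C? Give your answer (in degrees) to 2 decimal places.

28.32

By the law of cosines, cos C = (BC² + CA² − AB²) / (2·BC·CA) ≈ 0.88034, so ∠C ≈ 28.32°.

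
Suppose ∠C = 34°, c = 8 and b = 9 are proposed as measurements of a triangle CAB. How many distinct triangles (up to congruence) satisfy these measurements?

2

b·sin C = 9·sin(34°) ≈ 5.033.
Since b sin C < c < b (5.033 < 8 < 9), two triangles exist.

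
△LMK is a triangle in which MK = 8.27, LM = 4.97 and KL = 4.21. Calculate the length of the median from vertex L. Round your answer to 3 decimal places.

m_L ≈ 2.028

Median from L: ½√(2·KL² + 2·LM² − MK²) ≈ 2.0284.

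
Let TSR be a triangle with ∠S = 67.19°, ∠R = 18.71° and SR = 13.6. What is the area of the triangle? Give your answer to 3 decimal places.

The third angle is ∠T = 180° − ∠S − ∠R = 94.10°.
Law of sines: RT = SR·sin S/sin T ≈ 12.569.
Law of sines: TS = SR·sin R/sin T ≈ 4.3738.
Area = ½·SR·RT·sin R ≈ 27.416.

area ≈ 27.416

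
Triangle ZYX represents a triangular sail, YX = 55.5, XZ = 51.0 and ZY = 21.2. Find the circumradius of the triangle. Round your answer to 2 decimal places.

27.75

By the law of cosines, cos Z = (XZ² + ZY² − YX²) / (2·XZ·ZY) ≈ -0.01379, so ∠Z ≈ 1.5846 rad.
Circumradius = YX/(2 sin Z) ≈ 27.753.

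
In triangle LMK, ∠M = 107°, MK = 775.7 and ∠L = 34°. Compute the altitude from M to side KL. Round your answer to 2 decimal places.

488.16

The third angle is ∠K = 180° − ∠L − ∠M = 39.00°.
Law of sines: KL = MK·sin M/sin L ≈ 1326.6.
Law of sines: LM = MK·sin K/sin L ≈ 872.98.
Area = ½·MK·KL·sin K ≈ 3.2379e+05.
The altitude from M has length 2·area/KL ≈ 488.16.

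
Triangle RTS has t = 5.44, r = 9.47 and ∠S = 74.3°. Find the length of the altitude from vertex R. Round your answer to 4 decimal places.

By the law of cosines, s² = r² + t² − 2·r·t·cos S = 91.394, so s ≈ 9.56.
Area = ½·r·t·sin S ≈ 24.797.
The altitude from R has length 2·area/r ≈ 5.237.

h_R ≈ 5.2370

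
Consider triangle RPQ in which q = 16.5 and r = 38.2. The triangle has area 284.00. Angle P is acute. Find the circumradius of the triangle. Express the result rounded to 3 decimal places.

From area = ½·q·r·sin P, we get sin P = 2·area/(q·r) ≈ 0.90116.
Taking the acute solution, ∠P ≈ 1.122 rad.
Law of cosines then gives p ≈ 34.424.
Circumradius = p/(2 sin P) ≈ 19.1.

19.100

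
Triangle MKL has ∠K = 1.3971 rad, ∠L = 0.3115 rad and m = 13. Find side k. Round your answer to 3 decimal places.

12.927

The third angle is ∠M = π − ∠K − ∠L = 1.4330 rad.
Law of sines: k = m·sin K/sin M ≈ 12.927.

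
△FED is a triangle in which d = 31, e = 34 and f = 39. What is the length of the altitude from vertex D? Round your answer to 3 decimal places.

Semiperimeter s = (39 + 34 + 31)/2 = 52.
Heron's formula: area = √(52·13·18·21) ≈ 505.5.
The altitude from D has length 2·area/d ≈ 32.613.

h_D ≈ 32.613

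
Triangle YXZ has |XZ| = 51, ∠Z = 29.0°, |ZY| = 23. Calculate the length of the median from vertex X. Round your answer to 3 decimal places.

41.320

By the law of cosines, |YX|² = |XZ|² + |ZY|² − 2·|XZ|·|ZY|·cos Z = 1078.1, so |YX| ≈ 32.835.
Median from X: ½√(2·|YX|² + 2·|XZ|² − |ZY|²) ≈ 41.32.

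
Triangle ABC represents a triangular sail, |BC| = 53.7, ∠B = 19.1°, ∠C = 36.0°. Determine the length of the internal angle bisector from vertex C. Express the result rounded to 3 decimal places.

t_C ≈ 29.130

The third angle is ∠A = 180° − ∠B − ∠C = 124.90°.
Law of sines: |CA| = |BC|·sin B/sin A ≈ 21.425.
Law of sines: |AB| = |BC|·sin C/sin A ≈ 38.486.
The bisector from C has length 2·|BC|·|CA|·cos(∠C/2)/(|BC|+|CA|) ≈ 29.13.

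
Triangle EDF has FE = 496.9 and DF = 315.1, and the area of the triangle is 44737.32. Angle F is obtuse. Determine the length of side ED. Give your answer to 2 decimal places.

776.64

From area = ½·DF·FE·sin F, we get sin F = 2·area/(DF·FE) ≈ 0.57146.
Taking the obtuse solution, ∠F ≈ 145.15°.
Law of cosines then gives ED ≈ 776.64.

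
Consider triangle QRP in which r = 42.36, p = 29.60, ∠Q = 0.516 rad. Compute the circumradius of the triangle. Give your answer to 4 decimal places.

22.4163

By the law of cosines, q² = r² + p² − 2·r·p·cos Q = 489.32, so q ≈ 22.121.
Area = ½·r·p·sin Q ≈ 309.33.
Circumradius = q/(2 sin Q) ≈ 22.416.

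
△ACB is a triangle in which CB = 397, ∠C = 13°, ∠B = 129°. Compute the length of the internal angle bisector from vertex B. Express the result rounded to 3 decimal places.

The third angle is ∠A = 180° − ∠C − ∠B = 38.00°.
Law of sines: BA = CB·sin C/sin A ≈ 145.06.
Law of sines: AC = CB·sin B/sin A ≈ 501.13.
The bisector from B has length 2·CB·BA·cos(∠B/2)/(CB+BA) ≈ 91.474.

t_B ≈ 91.474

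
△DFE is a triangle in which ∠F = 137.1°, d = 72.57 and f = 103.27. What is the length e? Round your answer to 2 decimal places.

37.53

Law of sines: sin D = d·sin F/f ≈ 0.47836.
Since f ≥ d, only the acute value applies: ∠D ≈ 28.58°.
Then ∠E = 180° − ∠F − ∠D ≈ 14.32°.
Law of sines gives e = f·sin E/sin F ≈ 37.528.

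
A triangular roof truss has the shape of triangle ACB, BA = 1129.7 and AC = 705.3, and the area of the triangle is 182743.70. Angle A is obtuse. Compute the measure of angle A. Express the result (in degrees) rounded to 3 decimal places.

∠A ≈ 152.696°

From area = ½·BA·AC·sin A, we get sin A = 2·area/(BA·AC) ≈ 0.45871.
Taking the obtuse solution, ∠A ≈ 152.70°.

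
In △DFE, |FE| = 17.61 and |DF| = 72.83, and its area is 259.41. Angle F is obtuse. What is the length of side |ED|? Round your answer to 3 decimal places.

89.220

From area = ½·|DF|·|FE|·sin F, we get sin F = 2·area/(|DF|·|FE|) ≈ 0.40453.
Taking the obtuse solution, ∠F ≈ 156.14°.
Law of cosines then gives |ED| ≈ 89.22.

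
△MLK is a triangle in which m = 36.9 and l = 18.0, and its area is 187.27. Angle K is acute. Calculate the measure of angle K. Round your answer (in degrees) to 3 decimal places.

From area = ½·m·l·sin K, we get sin K = 2·area/(m·l) ≈ 0.56390.
Taking the acute solution, ∠K ≈ 34.33°.

34.326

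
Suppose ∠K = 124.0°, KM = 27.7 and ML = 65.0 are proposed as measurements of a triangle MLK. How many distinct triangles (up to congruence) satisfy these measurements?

1

KM·sin K = 27.7·sin(124.0°) ≈ 22.96.
Since ∠K is not acute, a triangle exists only if ML > KM; here ML > KM, so there is exactly one triangle.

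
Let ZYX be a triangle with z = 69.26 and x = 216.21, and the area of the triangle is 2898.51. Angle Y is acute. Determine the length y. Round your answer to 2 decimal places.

From area = ½·x·z·sin Y, we get sin Y = 2·area/(x·z) ≈ 0.38712.
Taking the acute solution, ∠Y ≈ 22.78°.
Law of cosines then gives y ≈ 154.69.

154.69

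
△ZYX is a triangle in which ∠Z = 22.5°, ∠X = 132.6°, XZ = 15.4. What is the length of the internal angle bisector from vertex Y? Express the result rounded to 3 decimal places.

The third angle is ∠Y = 180° − ∠X − ∠Z = 24.90°.
Law of sines: YX = XZ·sin Z/sin Y ≈ 13.997.
Law of sines: ZY = XZ·sin X/sin Y ≈ 26.924.
The bisector from Y has length 2·ZY·YX·cos(∠Y/2)/(ZY+YX) ≈ 17.986.

t_Y ≈ 17.986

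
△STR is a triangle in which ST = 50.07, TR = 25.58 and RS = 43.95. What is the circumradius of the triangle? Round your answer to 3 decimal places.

By the law of cosines, cos S = (RS² + ST² − TR²) / (2·RS·ST) ≈ 0.85984, so ∠S ≈ 30.70°.
Circumradius = TR/(2 sin S) ≈ 25.05.

25.050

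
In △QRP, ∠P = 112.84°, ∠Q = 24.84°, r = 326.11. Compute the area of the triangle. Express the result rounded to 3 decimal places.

The third angle is ∠R = 180° − ∠P − ∠Q = 42.32°.
Law of sines: q = r·sin Q/sin R ≈ 203.48.
Law of sines: p = r·sin P/sin R ≈ 446.39.
Area = ½·r·q·sin P ≈ 30576.

area ≈ 30576.330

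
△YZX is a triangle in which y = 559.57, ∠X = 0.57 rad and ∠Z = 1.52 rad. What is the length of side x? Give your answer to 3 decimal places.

The third angle is ∠Y = π − ∠Z − ∠X = 1.052 rad.
Law of sines: x = y·sin X/sin Y ≈ 347.8.

347.796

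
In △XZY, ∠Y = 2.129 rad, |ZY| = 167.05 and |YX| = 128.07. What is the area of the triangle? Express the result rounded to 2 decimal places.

9073.32

Area = ½·|ZY|·|YX|·sin Y ≈ 9073.3.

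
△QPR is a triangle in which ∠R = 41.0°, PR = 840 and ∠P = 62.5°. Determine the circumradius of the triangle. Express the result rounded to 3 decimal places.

The third angle is ∠Q = 180° − ∠P − ∠R = 76.50°.
Law of sines: RQ = PR·sin P/sin Q ≈ 766.26.
Law of sines: QP = PR·sin R/sin Q ≈ 566.75.
Circumradius = PR/(2 sin Q) ≈ 431.93.

431.934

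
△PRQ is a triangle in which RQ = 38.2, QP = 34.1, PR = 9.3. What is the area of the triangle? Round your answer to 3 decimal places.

Semiperimeter s = (38.2 + 34.1 + 9.3)/2 = 40.8.
Heron's formula: area = √(40.8·2.6·6.7·31.5) ≈ 149.63.

149.627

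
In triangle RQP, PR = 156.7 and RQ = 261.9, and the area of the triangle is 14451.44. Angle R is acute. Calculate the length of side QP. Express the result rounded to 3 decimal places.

From area = ½·PR·RQ·sin R, we get sin R = 2·area/(PR·RQ) ≈ 0.70427.
Taking the acute solution, ∠R ≈ 44.77°.
Law of cosines then gives QP ≈ 186.75.

186.749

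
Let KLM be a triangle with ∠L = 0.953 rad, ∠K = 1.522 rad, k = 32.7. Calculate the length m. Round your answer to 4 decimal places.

The third angle is ∠M = π − ∠K − ∠L = 0.667 rad.
Law of sines: m = k·sin M/sin K ≈ 20.243.

20.2429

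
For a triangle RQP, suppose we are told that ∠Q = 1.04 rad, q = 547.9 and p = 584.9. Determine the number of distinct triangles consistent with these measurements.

p·sin Q = 584.9·sin(1.04 rad) ≈ 504.4.
Since p sin Q < q < p (504.4 < 547.9 < 584.9), two triangles exist.

2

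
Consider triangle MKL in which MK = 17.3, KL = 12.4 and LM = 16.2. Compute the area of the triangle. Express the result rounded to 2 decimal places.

area ≈ 96.09

Semiperimeter s = (12.4 + 16.2 + 17.3)/2 = 22.95.
Heron's formula: area = √(22.95·10.55·6.75·5.65) ≈ 96.093.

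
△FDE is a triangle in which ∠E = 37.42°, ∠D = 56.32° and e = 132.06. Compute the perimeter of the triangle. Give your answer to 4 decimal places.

529.7741

The third angle is ∠F = 180° − ∠D − ∠E = 86.26°.
Law of sines: f = e·sin F/sin E ≈ 216.87.
Law of sines: d = e·sin D/sin E ≈ 180.85.
Semiperimeter s = (216.87+180.85+132.06)/2 = 264.89.
Perimeter = 216.87 + 180.85 + 132.06 = 529.77.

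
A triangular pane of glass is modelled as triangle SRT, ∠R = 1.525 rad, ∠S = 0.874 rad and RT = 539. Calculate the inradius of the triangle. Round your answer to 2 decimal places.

The third angle is ∠T = π − ∠S − ∠R = 0.743 rad.
Law of sines: TS = RT·sin R/sin S ≈ 702.09.
Law of sines: SR = RT·sin T/sin S ≈ 475.25.
Area = ½·RT·TS·sin T ≈ 1.2795e+05.
Semiperimeter s = (539+702.09+475.25)/2 = 858.17.
Inradius = area/s = 1.2795e+05/858.17 ≈ 149.09.

149.09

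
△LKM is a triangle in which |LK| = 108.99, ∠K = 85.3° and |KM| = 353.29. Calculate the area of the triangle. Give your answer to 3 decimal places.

Area = ½·|LK|·|KM|·sin K ≈ 19188.

19187.800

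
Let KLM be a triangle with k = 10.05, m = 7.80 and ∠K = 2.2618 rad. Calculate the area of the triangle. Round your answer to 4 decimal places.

9.2667

Law of sines: sin M = m·sin K/k ≈ 0.59808.
Since k ≥ m, only the acute value applies: ∠M ≈ 0.6411 rad.
Then ∠L = π − ∠K − ∠M ≈ 0.2387 rad.
Law of sines gives l = k·sin L/sin K ≈ 3.0834.
Area = ½·k·m·sin L ≈ 9.2667.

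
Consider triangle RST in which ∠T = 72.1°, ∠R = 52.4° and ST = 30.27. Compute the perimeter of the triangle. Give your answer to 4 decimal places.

The third angle is ∠S = 180° − ∠T − ∠R = 55.50°.
Law of sines: TR = ST·sin S/sin R ≈ 31.486.
Law of sines: RS = ST·sin T/sin R ≈ 36.356.
Semiperimeter s = (30.27+31.486+36.356)/2 = 49.056.
Perimeter = 30.27 + 31.486 + 36.356 = 98.113.

98.1127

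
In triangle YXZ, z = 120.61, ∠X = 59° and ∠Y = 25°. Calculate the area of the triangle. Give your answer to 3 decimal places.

The third angle is ∠Z = 180° − ∠Y − ∠X = 96.00°.
Law of sines: y = z·sin Y/sin Z ≈ 51.253.
Law of sines: x = z·sin X/sin Z ≈ 103.95.
Area = ½·z·y·sin X ≈ 2649.3.

2649.331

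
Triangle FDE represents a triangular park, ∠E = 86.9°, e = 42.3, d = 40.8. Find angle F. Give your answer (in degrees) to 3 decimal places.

∠F ≈ 18.707°

Law of sines: sin D = d·sin E/e ≈ 0.96313.
Since e ≥ d, only the acute value applies: ∠D ≈ 74.39°.
Then ∠F = 180° − ∠E − ∠D ≈ 18.71°.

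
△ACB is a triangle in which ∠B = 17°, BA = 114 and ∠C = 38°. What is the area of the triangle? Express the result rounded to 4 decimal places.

The third angle is ∠A = 180° − ∠C − ∠B = 125.00°.
Law of sines: CB = BA·sin A/sin C ≈ 151.68.
Law of sines: AC = BA·sin B/sin C ≈ 54.138.
Area = ½·BA·CB·sin B ≈ 2527.8.

area ≈ 2527.7702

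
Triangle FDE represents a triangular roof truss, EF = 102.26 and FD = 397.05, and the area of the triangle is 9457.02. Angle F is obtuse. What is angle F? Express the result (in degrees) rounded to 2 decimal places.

From area = ½·EF·FD·sin F, we get sin F = 2·area/(EF·FD) ≈ 0.46584.
Taking the obtuse solution, ∠F ≈ 152.24°.

152.24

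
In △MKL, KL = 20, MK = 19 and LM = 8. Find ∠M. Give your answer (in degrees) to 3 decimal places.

85.283

By the law of cosines, cos M = (LM² + MK² − KL²) / (2·LM·MK) ≈ 0.08224, so ∠M ≈ 85.28°.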